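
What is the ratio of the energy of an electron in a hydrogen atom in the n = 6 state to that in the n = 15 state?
6.25000

Using E_n = -13.6057 Z² / n² eV with Z = 1:

E_6 = -13.6057 / 6² = -13.6057 / 36 = -0.37793611111 eV
E_15 = -13.6057 / 15² = -13.6057 / 225 = -0.06046977778 eV

The ratio is:
E_6/E_15 = (-0.37793611111) / (-0.06046977778)
E_6/E_15 = (-13.6057/36) / (-13.6057/225)
E_6/E_15 = 225/36
E_6/E_15 = 6.25000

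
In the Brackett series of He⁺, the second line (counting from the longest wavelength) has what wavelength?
656.111 nm

The lines of a series are numbered from the longest wavelength (smallest ΔE) outward; the second line is the transition from n = n_f + 2 to n_f.
The Brackett series has all transitions ending at n_f = 4.

For He⁺ (Z = 2), the second line (β-line) is the jump from n = 6 to n = 4:
E_6 = -13.6057 × 2² / 6² = -1.5117444 eV
E_4 = -13.6057 × 2² / 4² = -3.4014250 eV
ΔE = E_6 - E_4 = 1.8896806 eV

λ = hc/E = 1239.84 eV·nm / 1.8896806 eV
λ = 656.111 nm

This is the β-line of the Brackett series in He⁺.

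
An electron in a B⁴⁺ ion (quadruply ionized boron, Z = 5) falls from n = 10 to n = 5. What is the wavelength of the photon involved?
121.50202 nm

First, find the transition energy using E_n = -13.6057 Z² / n² eV:
E_10 = -13.6057 × 5² / 10² = -3.40142500 eV
E_5 = -13.6057 × 5² / 5² = -13.60570000 eV

Photon energy: |ΔE| = |E_5 - E_10| = 10.20427500 eV

Convert to wavelength using E = hc/λ with hc = 1239.84 eV·nm:
λ = hc/E = 1239.84 eV·nm / 10.20427500 eV
λ = 121.50202 nm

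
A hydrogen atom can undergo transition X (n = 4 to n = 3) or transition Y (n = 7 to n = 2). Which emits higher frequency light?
7 → 2

Calculate the energy for each transition:

Transition 4 → 3:
ΔE₁ = |E_3 - E_4| = |-13.6057/3² - (-13.6057/4²)|
ΔE₁ = |-1.5117444444 - (-0.8503562500)| = 0.6613882 eV

Transition 7 → 2:
ΔE₂ = |E_2 - E_7| = |-13.6057/2² - (-13.6057/7²)|
ΔE₂ = |-3.4014250000 - (-0.2776673469)| = 3.1237577 eV

Since 3.1237577 eV > 0.6613882 eV, the transition 7 → 2 emits the more energetic photon.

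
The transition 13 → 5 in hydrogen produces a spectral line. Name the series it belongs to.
Pfund series

The spectral series in hydrogen are named based on the final (lower) energy level:
- Lyman series: n_final = 1 (ultraviolet)
- Balmer series: n_final = 2 (visible/near-UV)
- Paschen series: n_final = 3 (infrared)
- Brackett series: n_final = 4 (infrared)
- Pfund series: n_final = 5 (far infrared)

Since this transition ends at n = 5, it belongs to the Pfund series.

For reference, this 13 → 5 line has photon energy
ΔE = 13.6057 eV × (1/5² - 1/13²) = 0.4637208994 eV,
corresponding to wavelength λ = hc/ΔE = 1239.84 eV·nm / 0.4637208994 eV = 2673.6772 nm in the far infrared region.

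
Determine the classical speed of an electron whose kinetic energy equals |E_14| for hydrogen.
1.563e+05 m/s (or 0.05212% of c)

The binding energy at n = 14 for hydrogen is:
E_14 = -13.6057/14² = -0.06941684 eV
|E_14| = 0.06941684 eV

Convert to Joules:
KE = 0.06941684 eV × (1.602177 × 10⁻¹⁹ J/eV) = 1.11218e-20 J

Using KE = ½mv²:
v = √(2·KE/m_e)
v = √(2 × 1.11218e-20 J / 9.10938 × 10⁻³¹ kg)
v = 1.563e+05 m/s

This is approximately 0.05212% the speed of light.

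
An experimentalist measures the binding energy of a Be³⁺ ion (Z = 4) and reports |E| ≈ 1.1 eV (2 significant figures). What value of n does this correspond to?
n = 14

The exact energy levels follow E_n = -13.6057 Z² / n² eV with Z = 4.

The measured value (-1.1 eV) is reported to only 2 significant figures, so we must test candidate n values and see which one matches to that precision.

Candidate energies:
  n = 12:  E = -13.6057 × 4² / 12² = -1.511744 eV
  n = 13:  E = -13.6057 × 4² / 13² = -1.288114 eV
  n = 14:  E = -13.6057 × 4² / 14² = -1.110669 eV  ← matches
  n = 15:  E = -13.6057 × 4² / 15² = -0.967516 eV
  n = 16:  E = -13.6057 × 4² / 16² = -0.850356 eV

Checking against the measurement of -1.1 eV (2 sig figs), only n = 14 agrees:
E_14 = -1.110669 eV, which rounds to -1.1 eV ✓

Therefore n = 14.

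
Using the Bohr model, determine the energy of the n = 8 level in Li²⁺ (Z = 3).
-1.9133 eV

For hydrogen-like ions, the energy levels scale with Z²:
E_n = -13.6057 Z² / n² eV

For Li²⁺ (Z = 3) at n = 8:
E_8 = -13.6057 × 3² / 8²
E_8 = -13.6057 × 9 / 64
E_8 = -122.4513 / 64
E_8 = -1.9133 eV

The energy is 9 times more negative than hydrogen at the same n due to the stronger nuclear charge.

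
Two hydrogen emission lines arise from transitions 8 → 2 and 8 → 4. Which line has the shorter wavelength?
8 → 2

Calculate the energy for each transition:

Transition 8 → 2:
ΔE₁ = |E_2 - E_8| = |-13.6057/2² - (-13.6057/8²)|
ΔE₁ = |-3.40142500000 - (-0.21258906250)| = 3.18883594 eV

Transition 8 → 4:
ΔE₂ = |E_4 - E_8| = |-13.6057/4² - (-13.6057/8²)|
ΔE₂ = |-0.85035625000 - (-0.21258906250)| = 0.63776719 eV

Since 3.18883594 eV > 0.63776719 eV, the transition 8 → 2 emits the more energetic photon.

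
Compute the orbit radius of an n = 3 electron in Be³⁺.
0.119065 nm (or 1.190649 Å)

The Bohr radius formula is:
r_n = n² a₀ / Z

where a₀ = 0.052917721 nm is the Bohr radius.

For Be³⁺ (Z = 4) at n = 3:
r_3 = 3² × 0.052917721 nm / 4
r_3 = 9 × 0.052917721 nm / 4
r_3 = 0.4762595 nm / 4
r_3 = 0.119065 nm

The electron orbits at approximately 0.119065 nm from the nucleus.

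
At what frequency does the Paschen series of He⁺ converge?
1.462e+15 Hz

The series limit corresponds to the transition from n = ∞ to n = 3.
This is the highest energy (shortest wavelength) transition in the Paschen series.

E_∞ = 0 eV
E_3 = -13.6057 × 2² / 3² = -6.046978 eV

Energy at series limit:
ΔE = E_∞ - E_3 = 0 - (-6.046978) = 6.046978 eV
E = 6.046978 eV × (1.602177 × 10⁻¹⁹ J/eV) = 9.68833e-19 J
f = E/h = 9.68833e-19 J / (6.62607 × 10⁻³⁴ J·s) = 1.462e+15 Hz

This energy equals the ionization energy from the n = 3 state of He⁺.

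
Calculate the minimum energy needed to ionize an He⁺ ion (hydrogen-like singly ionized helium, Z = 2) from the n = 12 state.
0.38 eV

The ionization energy is the energy needed to remove the electron completely (n → ∞).

For a hydrogen-like ion with Z = 2, E_n = -13.6057 Z² / n² eV.

At n = 12: E_12 = -13.6057 × 2² / 12² = -0.37794 eV
At n = ∞: E_∞ = 0 eV

Ionization energy = E_∞ - E_12 = 0 - (-0.37794) = 0.37794 eV
Ionization energy ≈ 0.38 eV

This is also called the binding energy of the electron in state n = 12.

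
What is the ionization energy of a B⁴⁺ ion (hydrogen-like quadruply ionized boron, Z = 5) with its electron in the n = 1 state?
340.1425 eV

The ionization energy is the energy needed to remove the electron completely (n → ∞).

For a hydrogen-like ion with Z = 5, E_n = -13.6057 Z² / n² eV.

At n = 1: E_1 = -13.6057 × 5² / 1² = -340.1425000 eV
At n = ∞: E_∞ = 0 eV

Ionization energy = E_∞ - E_1 = 0 - (-340.1425000) = 340.1425000 eV
Ionization energy ≈ 340.1425 eV

This is also called the binding energy of the electron in state n = 1.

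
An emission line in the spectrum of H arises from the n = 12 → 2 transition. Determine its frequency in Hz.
7.996e+14 Hz

First, find the transition energy:
E_12 = -13.6057 / 12² = -0.094484 eV
E_2 = -13.6057 / 2² = -3.401425 eV
|ΔE| = |E_2 - E_12| = 3.306941 eV

Convert to Joules: E = 3.306941 eV × (1.602177 × 10⁻¹⁹ J/eV) = 5.29830e-19 J

Using E = hf:
f = E/h = 5.29830e-19 J / (6.62607 × 10⁻³⁴ J·s)
f = 7.996e+14 Hz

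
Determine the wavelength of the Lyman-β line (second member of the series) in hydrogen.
102.52 nm

The lines of a series are numbered from the longest wavelength (smallest ΔE) outward; the second line is the transition from n = n_f + 2 to n_f.
The Lyman series has all transitions ending at n_f = 1.

For H, the second line (β-line) is the jump from n = 3 to n = 1:
E_3 = -13.6057 / 3² = -1.51174 eV
E_1 = -13.6057 / 1² = -13.60570 eV
ΔE = E_3 - E_1 = 12.09396 eV

λ = hc/E = 1239.84 eV·nm / 12.09396 eV
λ = 102.52 nm

This is the β-line of the Lyman series in H.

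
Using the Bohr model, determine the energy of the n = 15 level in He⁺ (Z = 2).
-0.241879 eV

For hydrogen-like ions, the energy levels scale with Z²:
E_n = -13.6057 Z² / n² eV

For He⁺ (Z = 2) at n = 15:
E_15 = -13.6057 × 2² / 15²
E_15 = -13.6057 × 4 / 225
E_15 = -54.4228 / 225
E_15 = -0.241879 eV

The energy is 4 times more negative than hydrogen at the same n due to the stronger nuclear charge.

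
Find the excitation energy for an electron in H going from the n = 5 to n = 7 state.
0.27 eV

The energy levels of a hydrogen-like atom are E_n = -13.6057 eV / n².

Energy at n = 5: E_5 = -13.6057 / 5² = -0.54423 eV
Energy at n = 7: E_7 = -13.6057 / 7² = -0.27767 eV

The excitation energy is the difference:
ΔE = E_7 - E_5
ΔE = -0.27767 - (-0.54423)
ΔE = 0.27 eV

Since this is positive, energy must be absorbed (photon absorption).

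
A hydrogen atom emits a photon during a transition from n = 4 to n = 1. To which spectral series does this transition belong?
Lyman series

The spectral series in hydrogen are named based on the final (lower) energy level:
- Lyman series: n_final = 1 (ultraviolet)
- Balmer series: n_final = 2 (visible/near-UV)
- Paschen series: n_final = 3 (infrared)
- Brackett series: n_final = 4 (infrared)
- Pfund series: n_final = 5 (far infrared)

Since this transition ends at n = 1, it belongs to the Lyman series.

For reference, this 4 → 1 line has photon energy
ΔE = 13.6057 eV × (1/1² - 1/4²) = 12.755344 eV,
corresponding to wavelength λ = hc/ΔE = 1239.84 eV·nm / 12.755344 eV = 97.2016 nm in the ultraviolet region.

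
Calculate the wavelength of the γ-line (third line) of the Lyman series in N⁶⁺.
1.98 nm

The lines of a series are numbered from the longest wavelength (smallest ΔE) outward; the third line is the transition from n = n_f + 3 to n_f.
The Lyman series has all transitions ending at n_f = 1.

For N⁶⁺ (Z = 7), the third line (γ-line) is the jump from n = 4 to n = 1:
E_4 = -13.6057 × 7² / 4² = -41.6675 eV
E_1 = -13.6057 × 7² / 1² = -666.6793 eV
ΔE = E_4 - E_1 = 625.0118 eV

λ = hc/E = 1239.84 eV·nm / 625.0118 eV
λ = 1.98 nm

This is the γ-line of the Lyman series in N⁶⁺.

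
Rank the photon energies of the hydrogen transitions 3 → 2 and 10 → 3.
3 → 2

Calculate the energy for each transition:

Transition 3 → 2:
ΔE₁ = |E_2 - E_3| = |-13.6057/2² - (-13.6057/3²)|
ΔE₁ = |-3.4014250000 - (-1.5117444444)| = 1.8896806 eV

Transition 10 → 3:
ΔE₂ = |E_3 - E_10| = |-13.6057/3² - (-13.6057/10²)|
ΔE₂ = |-1.5117444444 - (-0.1360570000)| = 1.3756874 eV

Since 1.8896806 eV > 1.3756874 eV, the transition 3 → 2 emits the more energetic photon.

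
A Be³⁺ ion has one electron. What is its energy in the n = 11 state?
-1.79910 eV

For hydrogen-like ions, the energy levels scale with Z²:
E_n = -13.6057 Z² / n² eV

For Be³⁺ (Z = 4) at n = 11:
E_11 = -13.6057 × 4² / 11²
E_11 = -13.6057 × 16 / 121
E_11 = -217.6912 / 121
E_11 = -1.79910 eV

The energy is 16 times more negative than hydrogen at the same n due to the stronger nuclear charge.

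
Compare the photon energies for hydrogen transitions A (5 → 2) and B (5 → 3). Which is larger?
5 → 2

Calculate the energy for each transition:

Transition 5 → 2:
ΔE₁ = |E_2 - E_5| = |-13.6057/2² - (-13.6057/5²)|
ΔE₁ = |-3.401425000000 - (-0.544228000000)| = 2.857197000 eV

Transition 5 → 3:
ΔE₂ = |E_3 - E_5| = |-13.6057/3² - (-13.6057/5²)|
ΔE₂ = |-1.511744444444 - (-0.544228000000)| = 0.967516444 eV

Since 2.857197000 eV > 0.967516444 eV, the transition 5 → 2 emits the more energetic photon.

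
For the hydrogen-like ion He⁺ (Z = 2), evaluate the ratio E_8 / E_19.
5.640625

Using E_n = -13.6057 Z² / n² eV with Z = 2:

E_8 = -13.6057 × 2² / 8² = -54.4228 / 64 = -0.850356250000 eV
E_19 = -13.6057 × 2² / 19² = -54.4228 / 361 = -0.150755678670 eV

The ratio is:
E_8/E_19 = (-0.850356250000) / (-0.150755678670)
E_8/E_19 = (-54.4228/64) / (-54.4228/361)
E_8/E_19 = 361/64
E_8/E_19 = 5.640625
(Note: the Z² factors cancel in the ratio.)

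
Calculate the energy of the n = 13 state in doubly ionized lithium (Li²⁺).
-0.72456 eV

For hydrogen-like ions, the energy levels scale with Z²:
E_n = -13.6057 Z² / n² eV

For Li²⁺ (Z = 3) at n = 13:
E_13 = -13.6057 × 3² / 13²
E_13 = -13.6057 × 9 / 169
E_13 = -122.4513 / 169
E_13 = -0.72456 eV

The energy is 9 times more negative than hydrogen at the same n due to the stronger nuclear charge.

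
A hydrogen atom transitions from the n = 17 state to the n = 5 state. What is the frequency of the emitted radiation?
1.202e+14 Hz

First, find the transition energy:
E_17 = -13.6057 / 17² = -0.0470785 eV
E_5 = -13.6057 / 5² = -0.5442280 eV
|ΔE| = |E_5 - E_17| = 0.4971495 eV

Convert to Joules: E = 0.4971495 eV × (1.602177 × 10⁻¹⁹ J/eV) = 7.96521e-20 J

Using E = hf:
f = E/h = 7.96521e-20 J / (6.62607 × 10⁻³⁴ J·s)
f = 1.202e+14 Hz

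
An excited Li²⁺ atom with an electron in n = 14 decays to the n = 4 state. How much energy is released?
7.028455 eV

The energy levels are E_n = -13.6057 Z² eV / n².

Energy at n = 14: E_14 = -13.6057 × 3² / 14² = -0.624751531 eV
Energy at n = 4: E_4 = -13.6057 × 3² / 4² = -7.653206250 eV

For emission (electron falling to lower state), the photon energy is:
E_photon = E_14 - E_4 = |-0.624751531 - (-7.653206250)|
E_photon = 7.028455 eV

This energy is carried away by the emitted photon.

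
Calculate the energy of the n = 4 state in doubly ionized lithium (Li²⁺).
-7.65 eV

For hydrogen-like ions, the energy levels scale with Z²:
E_n = -13.6057 Z² / n² eV

For Li²⁺ (Z = 3) at n = 4:
E_4 = -13.6057 × 3² / 4²
E_4 = -13.6057 × 9 / 16
E_4 = -122.4513 / 16
E_4 = -7.65 eV

The energy is 9 times more negative than hydrogen at the same n due to the stronger nuclear charge.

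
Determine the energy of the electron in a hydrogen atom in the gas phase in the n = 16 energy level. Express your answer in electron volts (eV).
-0.053147 eV

The energy levels of a hydrogen-like atom are given by:
E_n = -13.6057 eV / n²

For n = 16:
E_16 = -13.6057 eV / 16²
E_16 = -13.6057 eV / 256
E_16 = -0.053147 eV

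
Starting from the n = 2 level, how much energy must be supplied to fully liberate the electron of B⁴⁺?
85.03563 eV

The ionization energy is the energy needed to remove the electron completely (n → ∞).

For a hydrogen-like ion with Z = 5, E_n = -13.6057 Z² / n² eV.

At n = 2: E_2 = -13.6057 × 5² / 2² = -85.03562500 eV
At n = ∞: E_∞ = 0 eV

Ionization energy = E_∞ - E_2 = 0 - (-85.03562500) = 85.03562500 eV
Ionization energy ≈ 85.03563 eV

This is also called the binding energy of the electron in state n = 2.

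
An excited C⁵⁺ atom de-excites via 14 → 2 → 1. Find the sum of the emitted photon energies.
487.31 eV

The energy levels of C⁵⁺ are E_n = -13.6057 × 6² / n² eV.

First transition (14 → 2):
ΔE₁ = |E_2 - E_14|
ΔE₁ = |-122.45130000 - (-2.49900612)| = 119.95229 eV

Second transition (2 → 1):
ΔE₂ = |E_1 - E_2|
ΔE₂ = |-489.80520000 - (-122.45130000)| = 367.35390 eV

Total energy released:
E_total = ΔE₁ + ΔE₂ = 119.95229 + 367.35390 = 487.31 eV

Note: This equals the direct transition 14 → 1: 487.31 eV ✓
Energy is conserved regardless of the path taken.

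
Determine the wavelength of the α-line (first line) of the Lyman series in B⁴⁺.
4.86 nm

The longest wavelength corresponds to the smallest energy transition in the series.
The Lyman series has all transitions ending at n_f = 1.

For B⁴⁺ (Z = 5), the first line (α-line) is the jump from n = 2 to n = 1:
E_2 = -13.6057 × 5² / 2² = -85.0356 eV
E_1 = -13.6057 × 5² / 1² = -340.1425 eV
ΔE = E_2 - E_1 = 255.1069 eV

λ = hc/E = 1239.84 eV·nm / 255.1069 eV
λ = 4.86 nm

This is the α-line of the Lyman series in B⁴⁺.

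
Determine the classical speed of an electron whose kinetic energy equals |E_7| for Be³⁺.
1.25011e+06 m/s (or 0.416992% of c)

The binding energy at n = 7 for Be³⁺ is:
E_7 = -13.6057 × 4²/7² = -4.44267755 eV
|E_7| = 4.44267755 eV

Convert to Joules:
KE = 4.44267755 eV × (1.602177 × 10⁻¹⁹ J/eV) = 7.1179558e-19 J

Using KE = ½mv²:
v = √(2·KE/m_e)
v = √(2 × 7.1179558e-19 J / 9.10938 × 10⁻³¹ kg)
v = 1.25011e+06 m/s

This is approximately 0.416992% the speed of light.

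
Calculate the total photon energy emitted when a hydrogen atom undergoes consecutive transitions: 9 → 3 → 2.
3.23345 eV

The energy levels of hydrogen are E_n = -13.6057 / n² eV.

First transition (9 → 3):
ΔE₁ = |E_3 - E_9|
ΔE₁ = |-1.51174444444 - (-0.16797160494)| = 1.34377284 eV

Second transition (3 → 2):
ΔE₂ = |E_2 - E_3|
ΔE₂ = |-3.40142500000 - (-1.51174444444)| = 1.88968056 eV

Total energy released:
E_total = ΔE₁ + ΔE₂ = 1.34377284 + 1.88968056 = 3.23345 eV

Note: This equals the direct transition 9 → 2: 3.23345 eV ✓
Energy is conserved regardless of the path taken.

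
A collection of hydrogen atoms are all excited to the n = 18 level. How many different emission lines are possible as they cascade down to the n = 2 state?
136

The electron can occupy levels n = 2, 3, ..., 18 during de-excitation — that is m = 18 - 2 + 1 = 17 distinct levels.

The number of distinct spectral lines equals the number of ways to choose 2 of these m levels (each pair gives one possible emission transition):

Number of lines = m(m-1)/2 = 17×16/2 = 136

These correspond to all possible transitions between the 17 levels:
18 → 17, 18 → 16, 18 → 15, 18 → 14, 18 → 13, 18 → 12, 18 → 11, 18 → 10...

Each transition produces a photon with a unique energy (and thus wavelength). This count does not depend on Z.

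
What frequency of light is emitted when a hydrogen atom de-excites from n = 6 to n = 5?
4.02e+13 Hz

First, find the transition energy:
E_6 = -13.6057 / 6² = -0.377936 eV
E_5 = -13.6057 / 5² = -0.544228 eV
|ΔE| = |E_5 - E_6| = 0.166292 eV

Convert to Joules: E = 0.166292 eV × (1.602177 × 10⁻¹⁹ J/eV) = 2.6643e-20 J

Using E = hf:
f = E/h = 2.6643e-20 J / (6.62607 × 10⁻³⁴ J·s)
f = 4.02e+13 Hz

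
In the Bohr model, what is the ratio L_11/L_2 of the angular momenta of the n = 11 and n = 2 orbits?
5.500000

In the Bohr model, L_n = nℏ, so the ratio is purely the ratio of quantum numbers:

L_11/L_2 = 11ℏ / 2ℏ = 11/2 = 5.500000

The angular momentum scales linearly with n.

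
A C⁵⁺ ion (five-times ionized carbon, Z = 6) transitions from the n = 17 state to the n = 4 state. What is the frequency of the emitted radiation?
6.99234e+15 Hz

First, find the transition energy:
E_17 = -13.6057 × 6² / 17² = -1.6948277 eV
E_4 = -13.6057 × 6² / 4² = -30.6128250 eV
|ΔE| = |E_4 - E_17| = 28.9179973 eV

Convert to Joules: E = 28.9179973 eV × (1.602177 × 10⁻¹⁹ J/eV) = 4.6331750e-18 J

Using E = hf:
f = E/h = 4.6331750e-18 J / (6.62607 × 10⁻³⁴ J·s)
f = 6.99234e+15 Hz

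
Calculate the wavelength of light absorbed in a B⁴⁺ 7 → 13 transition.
251.5396 nm

First, find the transition energy using E_n = -13.6057 Z² / n² eV:
E_7 = -13.6057 × 5² / 7² = -6.94168367 eV
E_13 = -13.6057 × 5² / 13² = -2.01267751 eV

Photon energy: |ΔE| = |E_13 - E_7| = 4.92900616 eV

Convert to wavelength using E = hc/λ with hc = 1239.84 eV·nm:
λ = hc/E = 1239.84 eV·nm / 4.92900616 eV
λ = 251.5396 nm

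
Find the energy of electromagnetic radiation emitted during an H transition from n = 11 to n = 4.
0.73791 eV

The energy levels are E_n = -13.6057 eV / n².

Energy at n = 11: E_11 = -13.6057 / 11² = -0.11244380 eV
Energy at n = 4: E_4 = -13.6057 / 4² = -0.85035625 eV

For emission (electron falling to lower state), the photon energy is:
E_photon = E_11 - E_4 = |-0.11244380 - (-0.85035625)|
E_photon = 0.73791 eV

This energy is carried away by the emitted photon.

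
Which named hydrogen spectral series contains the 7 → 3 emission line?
Paschen series

The spectral series in hydrogen are named based on the final (lower) energy level:
- Lyman series: n_final = 1 (ultraviolet)
- Balmer series: n_final = 2 (visible/near-UV)
- Paschen series: n_final = 3 (infrared)
- Brackett series: n_final = 4 (infrared)
- Pfund series: n_final = 5 (far infrared)

Since this transition ends at n = 3, it belongs to the Paschen series.

For reference, this 7 → 3 line has photon energy
ΔE = 13.6057 eV × (1/3² - 1/7²) = 1.234077098 eV,
corresponding to wavelength λ = hc/ΔE = 1239.84 eV·nm / 1.234077098 eV = 1004.6698 nm in the infrared region.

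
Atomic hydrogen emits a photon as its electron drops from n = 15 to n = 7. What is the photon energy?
0.2172 eV

The energy levels are E_n = -13.6057 eV / n².

Energy at n = 15: E_15 = -13.6057 / 15² = -0.0604698 eV
Energy at n = 7: E_7 = -13.6057 / 7² = -0.2776673 eV

For emission (electron falling to lower state), the photon energy is:
E_photon = E_15 - E_7 = |-0.0604698 - (-0.2776673)|
E_photon = 0.2172 eV

This energy is carried away by the emitted photon.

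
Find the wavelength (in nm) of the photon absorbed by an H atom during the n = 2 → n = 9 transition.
383.441432 nm

First, find the transition energy using E_n = -13.6057 / n² eV:
E_2 = -13.6057 / 2² = -3.4014250000 eV
E_9 = -13.6057 / 9² = -0.1679716049 eV

Photon energy: |ΔE| = |E_9 - E_2| = 3.2334533951 eV

Convert to wavelength using E = hc/λ with hc = 1239.84 eV·nm:
λ = hc/E = 1239.84 eV·nm / 3.2334533951 eV
λ = 383.441432 nm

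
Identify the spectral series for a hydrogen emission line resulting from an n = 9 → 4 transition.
Brackett series

The spectral series in hydrogen are named based on the final (lower) energy level:
- Lyman series: n_final = 1 (ultraviolet)
- Balmer series: n_final = 2 (visible/near-UV)
- Paschen series: n_final = 3 (infrared)
- Brackett series: n_final = 4 (infrared)
- Pfund series: n_final = 5 (far infrared)

Since this transition ends at n = 4, it belongs to the Brackett series.

For reference, this 9 → 4 line has photon energy
ΔE = 13.6057 eV × (1/4² - 1/9²) = 0.682384645 eV,
corresponding to wavelength λ = hc/ΔE = 1239.84 eV·nm / 0.682384645 eV = 1816.922 nm in the infrared region.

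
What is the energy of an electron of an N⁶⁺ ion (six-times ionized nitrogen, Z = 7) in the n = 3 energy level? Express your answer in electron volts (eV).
-74.07548 eV

The energy levels of a hydrogen-like atom are given by:
E_n = -13.6057 Z² / n² eV  (with Z = 7 for N⁶⁺)

For n = 3:
E_3 = -13.6057 × 7² / 3²
E_3 = -13.6057 × 49 / 9
E_3 = -74.07548 eV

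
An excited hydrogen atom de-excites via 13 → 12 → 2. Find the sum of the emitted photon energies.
3.321 eV

The energy levels of hydrogen are E_n = -13.6057 / n² eV.

First transition (13 → 12):
ΔE₁ = |E_12 - E_13|
ΔE₁ = |-0.094484028 - (-0.080507101)| = 0.013977 eV

Second transition (12 → 2):
ΔE₂ = |E_2 - E_12|
ΔE₂ = |-3.401425000 - (-0.094484028)| = 3.306941 eV

Total energy released:
E_total = ΔE₁ + ΔE₂ = 0.013977 + 3.306941 = 3.321 eV

Note: This equals the direct transition 13 → 2: 3.321 eV ✓
Energy is conserved regardless of the path taken.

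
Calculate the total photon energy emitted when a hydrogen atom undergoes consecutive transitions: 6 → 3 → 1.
13.22776 eV

The energy levels of hydrogen are E_n = -13.6057 / n² eV.

First transition (6 → 3):
ΔE₁ = |E_3 - E_6|
ΔE₁ = |-1.51174444444 - (-0.37793611111)| = 1.13380833 eV

Second transition (3 → 1):
ΔE₂ = |E_1 - E_3|
ΔE₂ = |-13.60570000000 - (-1.51174444444)| = 12.09395556 eV

Total energy released:
E_total = ΔE₁ + ΔE₂ = 1.13380833 + 12.09395556 = 13.22776 eV

Note: This equals the direct transition 6 → 1: 13.22776 eV ✓
Energy is conserved regardless of the path taken.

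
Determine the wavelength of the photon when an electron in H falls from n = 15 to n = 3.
854.311 nm

First, find the transition energy using E_n = -13.6057 / n² eV:
E_15 = -13.6057 / 15² = -0.0604698 eV
E_3 = -13.6057 / 3² = -1.5117444 eV

Photon energy: |ΔE| = |E_3 - E_15| = 1.4512746 eV

Convert to wavelength using E = hc/λ with hc = 1239.84 eV·nm:
λ = hc/E = 1239.84 eV·nm / 1.4512746 eV
λ = 854.311 nm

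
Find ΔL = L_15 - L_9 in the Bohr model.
6.32743e-34 J·s (or 6ℏ)

In the Bohr model, L_n = nℏ where ℏ = 1.0545718e-34 J·s.

L_15 = 15ℏ = 1.5818577e-33 J·s
L_9 = 9ℏ = 9.4911462e-34 J·s

ΔL = L_15 - L_9 = (15 - 9)ℏ = 6ℏ
ΔL = 6 × 1.0545718e-34 J·s = 6.32743e-34 J·s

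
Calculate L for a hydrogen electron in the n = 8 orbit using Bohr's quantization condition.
8.44e-34 J·s (or 8ℏ)

In the Bohr model, angular momentum is quantized:
L = nℏ

where ℏ = h/(2π) = 1.0546e-34 J·s

For n = 8:
L = 8 × 1.0546e-34 J·s
L = 8.44e-34 J·s

This can also be written as L = 8ℏ.
The angular momentum is an integer multiple of the reduced Planck constant.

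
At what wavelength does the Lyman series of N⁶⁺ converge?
1.859725 nm

The series limit corresponds to the transition from n = ∞ to n = 1.
This is the highest energy (shortest wavelength) transition in the Lyman series.

E_∞ = 0 eV
E_1 = -13.6057 × 7² / 1² = -666.67930000 eV

Energy at series limit:
ΔE = E_∞ - E_1 = 0 - (-666.67930000) = 666.67930000 eV
λ = hc/E = 1239.84 eV·nm / 666.67930000 eV = 1.859725 nm

This energy equals the ionization energy from the n = 1 state of N⁶⁺.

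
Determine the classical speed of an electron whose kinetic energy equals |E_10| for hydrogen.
2.19e+05 m/s (or 0.0730% of c)

The binding energy at n = 10 for hydrogen is:
E_10 = -13.6057/10² = -0.136057 eV
|E_10| = 0.136057 eV

Convert to Joules:
KE = 0.136057 eV × (1.602177 × 10⁻¹⁹ J/eV) = 2.1799e-20 J

Using KE = ½mv²:
v = √(2·KE/m_e)
v = √(2 × 2.1799e-20 J / 9.10938 × 10⁻³¹ kg)
v = 2.19e+05 m/s

This is approximately 0.0730% the speed of light.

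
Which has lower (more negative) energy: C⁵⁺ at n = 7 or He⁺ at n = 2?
He⁺ at n = 2 (E = -13.606 eV)

Using E_n = -13.6057 Z² / n² eV:

C⁵⁺ (Z = 6) at n = 7:
E = -13.6057 × 6² / 7² = -13.6057 × 36 / 49 = -9.996024 eV

He⁺ (Z = 2) at n = 2:
E = -13.6057 × 2² / 2² = -13.6057 × 4 / 4 = -13.605700 eV

Since -13.605700 eV < -9.996024 eV,
He⁺ at n = 2 is more tightly bound (requires more energy to ionize).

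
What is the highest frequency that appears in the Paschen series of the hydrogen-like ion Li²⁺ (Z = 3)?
3.2898e+15 Hz

The series limit corresponds to the transition from n = ∞ to n = 3.
This is the highest energy (shortest wavelength) transition in the Paschen series.

E_∞ = 0 eV
E_3 = -13.6057 × 3² / 3² = -13.605700 eV

Energy at series limit:
ΔE = E_∞ - E_3 = 0 - (-13.605700) = 13.605700 eV
E = 13.605700 eV × (1.602177 × 10⁻¹⁹ J/eV) = 2.179874e-18 J
f = E/h = 2.179874e-18 J / (6.62607 × 10⁻³⁴ J·s) = 3.2898e+15 Hz

This energy equals the ionization energy from the n = 3 state of Li²⁺.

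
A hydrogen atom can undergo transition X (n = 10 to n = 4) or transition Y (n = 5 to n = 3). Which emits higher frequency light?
5 → 3

Calculate the energy for each transition:

Transition 10 → 4:
ΔE₁ = |E_4 - E_10| = |-13.6057/4² - (-13.6057/10²)|
ΔE₁ = |-0.850356250000 - (-0.136057000000)| = 0.714299250 eV

Transition 5 → 3:
ΔE₂ = |E_3 - E_5| = |-13.6057/3² - (-13.6057/5²)|
ΔE₂ = |-1.511744444444 - (-0.544228000000)| = 0.967516444 eV

Since 0.967516444 eV > 0.714299250 eV, the transition 5 → 3 emits the more energetic photon.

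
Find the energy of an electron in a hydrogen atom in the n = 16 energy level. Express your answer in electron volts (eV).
-0.0531 eV

The energy levels of a hydrogen-like atom are given by:
E_n = -13.6057 eV / n²

For n = 16:
E_16 = -13.6057 eV / 16²
E_16 = -13.6057 eV / 256
E_16 = -0.0531 eV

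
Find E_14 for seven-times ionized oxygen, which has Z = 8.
-4.443 eV

For hydrogen-like ions, the energy levels scale with Z²:
E_n = -13.6057 Z² / n² eV

For O⁷⁺ (Z = 8) at n = 14:
E_14 = -13.6057 × 8² / 14²
E_14 = -13.6057 × 64 / 196
E_14 = -870.7648 / 196
E_14 = -4.443 eV

The energy is 64 times more negative than hydrogen at the same n due to the stronger nuclear charge.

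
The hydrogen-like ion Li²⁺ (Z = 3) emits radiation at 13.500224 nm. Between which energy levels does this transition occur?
n = 2 → n = 1

First, find the photon energy from the wavelength (hc = 1239.84 eV·nm):
E = hc/λ = 1239.84 eV·nm / 13.500224 nm = 91.838476 eV

The energy levels of Li²⁺ satisfy E_n = -13.6057 × 3² / n² eV, so an emission n_i → n_f releases
ΔE = 13.6057 × 3² × (1/n_f² − 1/n_i²) eV.

Setting ΔE equal to the photon energy:
1/n_f² − 1/n_i² = 91.838476 / (13.6057 × 3²) = 0.75000001

Since 1/n_i² must be positive, we need 1/n_f² > 0.75000001, i.e. n_f ≤ 1. For each allowed n_f, solve n_i = (1/n_f² − 0.75000001)^(−1/2) and check whether it is a whole number:
  n_f = 1: 1/n_i² = 1.00000000 − 0.75000001 = 0.24999999 → n_i = 2.000  → integer, n_i = 2 ✓

Only n_f = 1 gives an integer upper level, n_i = 2.

The transition is from n = 2 to n = 1 (emission).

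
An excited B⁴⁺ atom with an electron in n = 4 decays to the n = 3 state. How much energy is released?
16.534705 eV

The energy levels are E_n = -13.6057 Z² eV / n².

Energy at n = 4: E_4 = -13.6057 × 5² / 4² = -21.258906250 eV
Energy at n = 3: E_3 = -13.6057 × 5² / 3² = -37.793611111 eV

For emission (electron falling to lower state), the photon energy is:
E_photon = E_4 - E_3 = |-21.258906250 - (-37.793611111)|
E_photon = 16.534705 eV

This energy is carried away by the emitted photon.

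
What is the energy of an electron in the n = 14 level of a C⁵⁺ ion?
-2.50 eV

For hydrogen-like ions, the energy levels scale with Z²:
E_n = -13.6057 Z² / n² eV

For C⁵⁺ (Z = 6) at n = 14:
E_14 = -13.6057 × 6² / 14²
E_14 = -13.6057 × 36 / 196
E_14 = -489.8052 / 196
E_14 = -2.50 eV

The energy is 36 times more negative than hydrogen at the same n due to the stronger nuclear charge.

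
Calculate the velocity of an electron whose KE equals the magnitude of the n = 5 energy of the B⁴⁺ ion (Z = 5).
2.188e+06 m/s (or 0.729735% of c)

The binding energy at n = 5 for B⁴⁺ is:
E_5 = -13.6057 × 5²/5² = -13.60570000 eV
|E_5| = 13.60570000 eV

Convert to Joules:
KE = 13.60570000 eV × (1.602177 × 10⁻¹⁹ J/eV) = 2.17987e-18 J

Using KE = ½mv²:
v = √(2·KE/m_e)
v = √(2 × 2.17987e-18 J / 9.10938 × 10⁻³¹ kg)
v = 2.188e+06 m/s

This is approximately 0.729735% the speed of light.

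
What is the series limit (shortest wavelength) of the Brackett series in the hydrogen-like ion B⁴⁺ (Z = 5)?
58.320968 nm

The series limit corresponds to the transition from n = ∞ to n = 4.
This is the highest energy (shortest wavelength) transition in the Brackett series.

E_∞ = 0 eV
E_4 = -13.6057 × 5² / 4² = -21.25890625 eV

Energy at series limit:
ΔE = E_∞ - E_4 = 0 - (-21.25890625) = 21.25890625 eV
λ = hc/E = 1239.84 eV·nm / 21.25890625 eV = 58.320968 nm

This energy equals the ionization energy from the n = 4 state of B⁴⁺.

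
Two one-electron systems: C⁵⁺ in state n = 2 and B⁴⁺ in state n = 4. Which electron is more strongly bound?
C⁵⁺ at n = 2 (E = -122.45 eV)

Using E_n = -13.6057 Z² / n² eV:

C⁵⁺ (Z = 6) at n = 2:
E = -13.6057 × 6² / 2² = -13.6057 × 36 / 4 = -122.45130 eV

B⁴⁺ (Z = 5) at n = 4:
E = -13.6057 × 5² / 4² = -13.6057 × 25 / 16 = -21.25891 eV

Since -122.45130 eV < -21.25891 eV,
C⁵⁺ at n = 2 is more tightly bound (requires more energy to ionize).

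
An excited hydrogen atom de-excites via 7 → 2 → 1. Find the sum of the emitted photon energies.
13.3280 eV

The energy levels of hydrogen are E_n = -13.6057 / n² eV.

First transition (7 → 2):
ΔE₁ = |E_2 - E_7|
ΔE₁ = |-3.4014250000 - (-0.2776673469)| = 3.1237577 eV

Second transition (2 → 1):
ΔE₂ = |E_1 - E_2|
ΔE₂ = |-13.6057000000 - (-3.4014250000)| = 10.2042750 eV

Total energy released:
E_total = ΔE₁ + ΔE₂ = 3.1237577 + 10.2042750 = 13.3280 eV

Note: This equals the direct transition 7 → 1: 13.3280 eV ✓
Energy is conserved regardless of the path taken.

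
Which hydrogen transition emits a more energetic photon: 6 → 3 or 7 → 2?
7 → 2

Calculate the energy for each transition:

Transition 6 → 3:
ΔE₁ = |E_3 - E_6| = |-13.6057/3² - (-13.6057/6²)|
ΔE₁ = |-1.511744444 - (-0.377936111)| = 1.133808 eV

Transition 7 → 2:
ΔE₂ = |E_2 - E_7| = |-13.6057/2² - (-13.6057/7²)|
ΔE₂ = |-3.401425000 - (-0.277667347)| = 3.123758 eV

Since 3.123758 eV > 1.133808 eV, the transition 7 → 2 emits the more energetic photon.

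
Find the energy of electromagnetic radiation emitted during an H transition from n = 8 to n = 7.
0.065 eV

The energy levels are E_n = -13.6057 eV / n².

Energy at n = 8: E_8 = -13.6057 / 8² = -0.212589 eV
Energy at n = 7: E_7 = -13.6057 / 7² = -0.277667 eV

For emission (electron falling to lower state), the photon energy is:
E_photon = E_8 - E_7 = |-0.212589 - (-0.277667)|
E_photon = 0.065 eV

This energy is carried away by the emitted photon.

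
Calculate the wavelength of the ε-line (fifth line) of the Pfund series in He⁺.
759.3876 nm

The lines of a series are numbered from the longest wavelength (smallest ΔE) outward; the fifth line is the transition from n = n_f + 5 to n_f.
The Pfund series has all transitions ending at n_f = 5.

For He⁺ (Z = 2), the fifth line (ε-line) is the jump from n = 10 to n = 5:
E_10 = -13.6057 × 2² / 10² = -0.54422800 eV
E_5 = -13.6057 × 2² / 5² = -2.17691200 eV
ΔE = E_10 - E_5 = 1.63268400 eV

λ = hc/E = 1239.84 eV·nm / 1.63268400 eV
λ = 759.3876 nm

This is the ε-line of the Pfund series in He⁺.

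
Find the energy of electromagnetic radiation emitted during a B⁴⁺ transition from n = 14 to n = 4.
19.52349 eV

The energy levels are E_n = -13.6057 Z² eV / n².

Energy at n = 14: E_14 = -13.6057 × 5² / 14² = -1.73542092 eV
Energy at n = 4: E_4 = -13.6057 × 5² / 4² = -21.25890625 eV

For emission (electron falling to lower state), the photon energy is:
E_photon = E_14 - E_4 = |-1.73542092 - (-21.25890625)|
E_photon = 19.52349 eV

This energy is carried away by the emitted photon.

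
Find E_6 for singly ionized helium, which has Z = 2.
-1.511744 eV

For hydrogen-like ions, the energy levels scale with Z²:
E_n = -13.6057 Z² / n² eV

For He⁺ (Z = 2) at n = 6:
E_6 = -13.6057 × 2² / 6²
E_6 = -13.6057 × 4 / 36
E_6 = -54.4228 / 36
E_6 = -1.511744 eV

The energy is 4 times more negative than hydrogen at the same n due to the stronger nuclear charge.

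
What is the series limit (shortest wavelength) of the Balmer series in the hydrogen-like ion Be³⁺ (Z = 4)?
22.781628 nm

The series limit corresponds to the transition from n = ∞ to n = 2.
This is the highest energy (shortest wavelength) transition in the Balmer series.

E_∞ = 0 eV
E_2 = -13.6057 × 4² / 2² = -54.42280000 eV

Energy at series limit:
ΔE = E_∞ - E_2 = 0 - (-54.42280000) = 54.42280000 eV
λ = hc/E = 1239.84 eV·nm / 54.42280000 eV = 22.781628 nm

This energy equals the ionization energy from the n = 2 state of Be³⁺.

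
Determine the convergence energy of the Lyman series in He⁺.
54.42 eV

The series limit corresponds to the transition from n = ∞ to n = 1.
This is the highest energy (shortest wavelength) transition in the Lyman series.

E_∞ = 0 eV
E_1 = -13.6057 × 2² / 1² = -54.42 eV

Energy at series limit:
ΔE = E_∞ - E_1 = 0 - (-54.42) = 54.42 eV

This energy equals the ionization energy from the n = 1 state of He⁺.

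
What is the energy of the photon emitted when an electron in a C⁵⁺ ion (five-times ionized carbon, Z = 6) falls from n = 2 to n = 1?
367.353900 eV

The energy levels are E_n = -13.6057 Z² eV / n².

Energy at n = 2: E_2 = -13.6057 × 6² / 2² = -122.451300000 eV
Energy at n = 1: E_1 = -13.6057 × 6² / 1² = -489.805200000 eV

For emission (electron falling to lower state), the photon energy is:
E_photon = E_2 - E_1 = |-122.451300000 - (-489.805200000)|
E_photon = 367.353900 eV

This energy is carried away by the emitted photon.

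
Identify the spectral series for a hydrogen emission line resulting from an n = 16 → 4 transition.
Brackett series

The spectral series in hydrogen are named based on the final (lower) energy level:
- Lyman series: n_final = 1 (ultraviolet)
- Balmer series: n_final = 2 (visible/near-UV)
- Paschen series: n_final = 3 (infrared)
- Brackett series: n_final = 4 (infrared)
- Pfund series: n_final = 5 (far infrared)

Since this transition ends at n = 4, it belongs to the Brackett series.

For reference, this 16 → 4 line has photon energy
ΔE = 13.6057 eV × (1/4² - 1/16²) = 0.79720898438 eV,
corresponding to wavelength λ = hc/ΔE = 1239.84 eV·nm / 0.79720898438 eV = 1555.22582 nm in the infrared region.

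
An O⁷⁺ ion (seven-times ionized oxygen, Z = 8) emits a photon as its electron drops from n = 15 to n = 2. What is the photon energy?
213.821 eV

The energy levels are E_n = -13.6057 Z² eV / n².

Energy at n = 15: E_15 = -13.6057 × 8² / 15² = -3.870066 eV
Energy at n = 2: E_2 = -13.6057 × 8² / 2² = -217.691200 eV

For emission (electron falling to lower state), the photon energy is:
E_photon = E_15 - E_2 = |-3.870066 - (-217.691200)|
E_photon = 213.821 eV

This energy is carried away by the emitted photon.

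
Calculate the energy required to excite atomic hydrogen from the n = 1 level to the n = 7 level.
13.32803 eV

The energy levels of a hydrogen-like atom are E_n = -13.6057 eV / n².

Energy at n = 1: E_1 = -13.6057 / 1² = -13.60570000 eV
Energy at n = 7: E_7 = -13.6057 / 7² = -0.27766735 eV

The excitation energy is the difference:
ΔE = E_7 - E_1
ΔE = -0.27766735 - (-13.60570000)
ΔE = 13.32803 eV

Since this is positive, energy must be absorbed (photon absorption).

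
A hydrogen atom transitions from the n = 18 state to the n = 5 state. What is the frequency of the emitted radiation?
1.21e+14 Hz

First, find the transition energy:
E_18 = -13.6057 / 18² = -0.041993 eV
E_5 = -13.6057 / 5² = -0.544228 eV
|ΔE| = |E_5 - E_18| = 0.502235 eV

Convert to Joules: E = 0.502235 eV × (1.602177 × 10⁻¹⁹ J/eV) = 8.0467e-20 J

Using E = hf:
f = E/h = 8.0467e-20 J / (6.62607 × 10⁻³⁴ J·s)
f = 1.21e+14 Hz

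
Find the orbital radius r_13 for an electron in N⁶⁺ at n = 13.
1.277585 nm (or 12.775850 Å)

The Bohr radius formula is:
r_n = n² a₀ / Z

where a₀ = 0.052917721 nm is the Bohr radius.

For N⁶⁺ (Z = 7) at n = 13:
r_13 = 13² × 0.052917721 nm / 7
r_13 = 169 × 0.052917721 nm / 7
r_13 = 8.9430948 nm / 7
r_13 = 1.277585 nm

The electron orbits at approximately 1.277585 nm from the nucleus.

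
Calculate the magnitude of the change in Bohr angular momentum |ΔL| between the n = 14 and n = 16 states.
2.109e-34 J·s (or 2ℏ)

In the Bohr model, L_n = nℏ where ℏ = 1.05457e-34 J·s.

L_16 = 16ℏ = 1.68731e-33 J·s
L_14 = 14ℏ = 1.47640e-33 J·s

ΔL = L_16 - L_14 = (16 - 14)ℏ = 2ℏ
ΔL = 2 × 1.05457e-34 J·s = 2.109e-34 J·s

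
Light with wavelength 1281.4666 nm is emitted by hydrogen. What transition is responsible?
n = 5 → n = 3

First, find the photon energy from the wavelength (hc = 1239.84 eV·nm):
E = hc/λ = 1239.84 eV·nm / 1281.4666 nm = 0.96751644 eV

The energy levels of hydrogen satisfy E_n = -13.6057 / n² eV, so an emission n_i → n_f releases
ΔE = 13.6057 × (1/n_f² − 1/n_i²) eV.

Setting ΔE equal to the photon energy:
1/n_f² − 1/n_i² = 0.96751644 / 13.6057 = 0.071111111

Since 1/n_i² must be positive, we need 1/n_f² > 0.071111111, i.e. n_f ≤ 3. For each allowed n_f, solve n_i = (1/n_f² − 0.071111111)^(−1/2) and check whether it is a whole number:
  n_f = 1: 1/n_i² = 1.000000000 − 0.071111111 = 0.928888889 → n_i = 1.038  (not an integer) ✗
  n_f = 2: 1/n_i² = 0.250000000 − 0.071111111 = 0.178888889 → n_i = 2.364  (not an integer) ✗
  n_f = 3: 1/n_i² = 0.111111111 − 0.071111111 = 0.040000000 → n_i = 5.000  → integer, n_i = 5 ✓

Only n_f = 3 gives an integer upper level, n_i = 5.

The transition is from n = 5 to n = 3 (emission).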